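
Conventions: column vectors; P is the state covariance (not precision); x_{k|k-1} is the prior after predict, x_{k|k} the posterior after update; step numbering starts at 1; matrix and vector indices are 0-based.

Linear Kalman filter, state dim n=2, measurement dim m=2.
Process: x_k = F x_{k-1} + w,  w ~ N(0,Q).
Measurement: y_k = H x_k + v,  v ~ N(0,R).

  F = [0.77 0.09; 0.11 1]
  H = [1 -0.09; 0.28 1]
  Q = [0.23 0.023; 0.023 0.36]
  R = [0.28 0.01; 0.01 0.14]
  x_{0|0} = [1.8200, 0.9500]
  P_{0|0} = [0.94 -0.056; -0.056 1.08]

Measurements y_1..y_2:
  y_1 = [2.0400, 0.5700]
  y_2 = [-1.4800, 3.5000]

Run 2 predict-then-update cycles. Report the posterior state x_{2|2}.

step 1: x^-=[1.4869, 1.1502]  P^-=[0.7883 0.1561; 0.1561 1.4391]  S=[1.0519 0.2534; 0.2534 1.7283]  K=[0.7086 0.1142; -0.1880 0.8855]  nu=[0.6566, -0.9965]  x^+=[1.8384, 0.1443]  P^+=[0.1967 -0.0320; -0.0320 0.1311]
step 2: x^-=[1.4286, 0.3465]  P^-=[0.3432 0.0265; 0.0265 0.4864]  S=[0.6224 0.0882; 0.0882 0.6681]  K=[0.5316 0.1134; -0.1350 0.7569]  nu=[-2.8774, 2.7535]  x^+=[0.2112, 2.8190]  P^+=[0.1481 -0.0203; -0.0203 0.1103]

x_post = [0.2112, 2.8190]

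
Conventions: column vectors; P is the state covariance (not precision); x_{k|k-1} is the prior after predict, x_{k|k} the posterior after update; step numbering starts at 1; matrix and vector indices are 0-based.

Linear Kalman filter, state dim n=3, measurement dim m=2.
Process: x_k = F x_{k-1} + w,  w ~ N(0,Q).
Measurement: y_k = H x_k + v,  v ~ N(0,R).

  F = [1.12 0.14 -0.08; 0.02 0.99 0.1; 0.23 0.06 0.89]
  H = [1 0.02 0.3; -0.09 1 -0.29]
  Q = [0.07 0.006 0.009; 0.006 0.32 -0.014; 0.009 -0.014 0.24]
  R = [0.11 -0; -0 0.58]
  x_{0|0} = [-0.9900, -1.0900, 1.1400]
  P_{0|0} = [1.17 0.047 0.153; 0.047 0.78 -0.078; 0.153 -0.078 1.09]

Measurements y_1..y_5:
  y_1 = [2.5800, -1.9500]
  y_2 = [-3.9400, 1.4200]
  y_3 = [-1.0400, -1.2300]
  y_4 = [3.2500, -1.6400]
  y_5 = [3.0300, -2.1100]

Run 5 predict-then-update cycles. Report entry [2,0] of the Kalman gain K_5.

K[2,0] = 0.0715

step 1: x^-=[-1.3526, -0.9849, 0.7215]  P^-=[1.5490 0.2058 0.3844; 0.2058 1.0829 0.0825; 0.3844 0.0825 1.2237]  S=[2.0094 -0.1163; -0.1163 1.7135]  K=[0.8321 0.0302; 0.1613 0.6181; 0.3659 -0.1543]  nu=[3.7358, -0.8776]  x^+=[1.7293, -0.9247, 2.2237]  P^+=[0.1621 -0.0355 -0.2330; -0.0355 0.3991 0.1508; -0.2330 0.1508 0.9008]
step 2: x^-=[1.6295, -0.6585, 2.3214]  P^-=[0.3142 -0.0172 -0.2235; -0.0172 0.7477 0.2067; -0.2235 0.2067 0.8833]  S=[0.3717 0.0243; 0.0243 1.2761]  K=[0.6639 0.0025; 0.1256 0.5378; 0.1245 -0.0253]  nu=[-6.2527, 2.8984]  x^+=[-2.5143, 0.1151, 1.4697]  P^+=[0.1503 -0.0586 -0.2537; -0.0586 0.3695 0.2168; -0.2537 0.2168 0.8768]
step 3: x^-=[-2.9175, 0.2106, 0.7366]  P^-=[0.2936 -0.0537 -0.2397; -0.0537 0.7306 0.2552; -0.2397 0.2552 0.8615]  S=[0.3386 0.0107; 0.0107 1.2345]  K=[0.6522 -0.0143; 0.0938 0.5349; 0.0698 0.0212]  nu=[1.6523, -1.4896]  x^+=[-1.8187, -0.4313, 0.8204]  P^+=[0.1496 -0.0687 -0.2549; -0.0687 0.3733 0.2386; -0.2549 0.2386 0.8593]
step 4: x^-=[-2.1629, -0.3813, 0.2860]  P^-=[0.2892 -0.0659 -0.2381; -0.0659 0.7380 0.2708; -0.2381 0.2708 0.8491]  S=[0.3337 0.0043; 0.0043 1.2341]  K=[0.6490 -0.0208; 0.0834 0.5389; 0.0655 0.0371]  nu=[5.3348, -1.3704]  x^+=[1.3277, -0.6747, 0.5848]  P^+=[0.1483 -0.0716 -0.2515; -0.0716 0.3769 0.2442; -0.2515 0.2442 0.8460]
step 5: x^-=[1.3458, -0.5829, 0.7854]  P^-=[0.2859 -0.0685 -0.2338; -0.0685 0.7424 0.2743; -0.2338 0.2743 0.8404]  S=[0.3321 0.0024; 0.0024 1.2365]  K=[0.6457 -0.0227; 0.0823 0.5409; 0.0715 0.0416]  nu=[1.4602, -1.1782]  x^+=[2.3154, -1.1001, 0.8407]  P^+=[0.1469 -0.0718 -0.2480; -0.0718 0.3782 0.2444; -0.2480 0.2444 0.8366]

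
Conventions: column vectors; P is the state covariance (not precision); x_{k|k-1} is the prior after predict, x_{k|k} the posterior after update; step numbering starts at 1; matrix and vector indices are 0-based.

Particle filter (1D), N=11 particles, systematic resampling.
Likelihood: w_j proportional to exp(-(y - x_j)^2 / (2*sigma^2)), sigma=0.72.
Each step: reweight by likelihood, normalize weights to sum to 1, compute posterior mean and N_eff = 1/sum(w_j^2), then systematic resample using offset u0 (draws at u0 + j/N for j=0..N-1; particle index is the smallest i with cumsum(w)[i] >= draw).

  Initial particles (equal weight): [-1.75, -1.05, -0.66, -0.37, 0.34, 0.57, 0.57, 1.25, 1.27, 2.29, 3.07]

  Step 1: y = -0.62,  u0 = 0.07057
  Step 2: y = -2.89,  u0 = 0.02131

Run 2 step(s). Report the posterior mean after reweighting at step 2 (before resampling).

post_mean = -1.5405

step 1: w=[0.0719, 0.2063, 0.2461, 0.2321, 0.1013, 0.0629, 0.0629, 0.0085, 0.0079, 0.0001, 0.0000]  mean=-0.4639  Neff=5.5402  idx=[0, 1, 1, 2, 2, 3, 3, 3, 4, 5, 6]
step 2: w=[0.7416, 0.0992, 0.0992, 0.0215, 0.0215, 0.0057, 0.0057, 0.0057, 0.0001, 0.0000, 0.0000]  mean=-1.5405  Neff=1.7526  idx=[0, 0, 0, 0, 0, 0, 0, 0, 1, 1, 2]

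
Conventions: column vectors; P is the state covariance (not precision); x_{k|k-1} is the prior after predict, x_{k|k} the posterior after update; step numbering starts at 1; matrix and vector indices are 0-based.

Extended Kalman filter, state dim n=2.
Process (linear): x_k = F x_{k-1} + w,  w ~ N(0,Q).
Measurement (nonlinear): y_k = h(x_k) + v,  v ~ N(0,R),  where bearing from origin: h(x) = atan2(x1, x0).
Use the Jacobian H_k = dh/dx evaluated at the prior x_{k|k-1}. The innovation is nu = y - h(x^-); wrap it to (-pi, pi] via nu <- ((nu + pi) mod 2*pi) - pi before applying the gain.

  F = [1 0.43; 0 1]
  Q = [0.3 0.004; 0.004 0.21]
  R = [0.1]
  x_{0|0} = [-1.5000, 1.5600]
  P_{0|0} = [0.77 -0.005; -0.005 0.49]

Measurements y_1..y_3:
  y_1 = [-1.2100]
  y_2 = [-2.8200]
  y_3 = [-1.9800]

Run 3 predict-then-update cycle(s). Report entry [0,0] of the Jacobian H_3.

H_jac[0,0] = 0.0209

step 1: x^-=[-0.8292, 1.5600]  P^-=[1.1563 0.2097; 0.2097 0.7000]  H_jac=[-0.4998 -0.2657]  S=[0.4940]  K=[-1.2828; -0.5887]  nu=[3.0138]  x^+=[-4.6953, -0.2142]  P^+=[0.3435 -0.1633; -0.1633 0.5288]
step 2: x^-=[-4.7874, -0.2142]  P^-=[0.6008 0.0681; 0.0681 0.7388]  H_jac=[0.0093 -0.2085]  S=[0.1319]  K=[-0.0651; -1.1629]  nu=[0.2769]  x^+=[-4.8055, -0.5362]  P^+=[0.6002 0.0581; 0.0581 0.5605]
step 3: x^-=[-5.0360, -0.5362]  P^-=[1.0538 0.3031; 0.3031 0.7705]  H_jac=[0.0209 -0.1963]  S=[0.1277]  K=[-0.2936; -1.1352]  nu=[1.0555]  x^+=[-5.3459, -1.7344]  P^+=[1.0428 0.2605; 0.2605 0.6059]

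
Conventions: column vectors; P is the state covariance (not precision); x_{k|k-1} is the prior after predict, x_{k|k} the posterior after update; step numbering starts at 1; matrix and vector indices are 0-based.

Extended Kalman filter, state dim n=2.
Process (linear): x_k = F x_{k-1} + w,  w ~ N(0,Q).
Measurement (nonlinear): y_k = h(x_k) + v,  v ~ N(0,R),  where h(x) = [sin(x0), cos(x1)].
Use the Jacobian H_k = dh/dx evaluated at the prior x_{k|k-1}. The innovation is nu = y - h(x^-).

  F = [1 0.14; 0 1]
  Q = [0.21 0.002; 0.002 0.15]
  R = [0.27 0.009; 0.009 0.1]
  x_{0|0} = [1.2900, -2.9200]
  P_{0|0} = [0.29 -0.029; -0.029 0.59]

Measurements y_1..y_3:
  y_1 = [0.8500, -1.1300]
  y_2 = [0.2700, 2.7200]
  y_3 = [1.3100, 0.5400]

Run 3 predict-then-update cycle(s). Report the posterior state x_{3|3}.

x_post = [0.8276, -1.0089]

step 1: x^-=[0.8812, -2.9200]  P^-=[0.5034 0.0556; 0.0556 0.7400]  H_jac=[0.6362 0.0000; 0.0000 0.2198]  S=[0.4738 0.0168; 0.0168 0.1357]  K=[0.6758 0.0065; 0.0324 1.1941]  nu=[0.0785, -0.1545]  x^+=[0.9332, -3.1019]  P^+=[0.2869 0.0306; 0.0306 0.5446]
step 2: x^-=[0.4990, -3.1019]  P^-=[0.5161 0.1089; 0.1089 0.6946]  H_jac=[0.8781 0.0000; 0.0000 0.0397]  S=[0.6680 0.0128; 0.0128 0.1011]  K=[0.6793 -0.0432; 0.1382 0.2552]  nu=[-0.2085, 3.7192]  x^+=[0.1965, -2.1815]  P^+=[0.2084 0.0451; 0.0451 0.6744]
step 3: x^-=[-0.1089, -2.1815]  P^-=[0.4443 0.1415; 0.1415 0.8244]  H_jac=[0.9941 0.0000; 0.0000 0.8193]  S=[0.7091 0.1243; 0.1243 0.6533]  K=[0.6122 0.0610; 0.0178 1.0304]  nu=[1.4187, 1.1134]  x^+=[0.8276, -1.0089]  P^+=[0.1668 0.0142; 0.0142 0.1260]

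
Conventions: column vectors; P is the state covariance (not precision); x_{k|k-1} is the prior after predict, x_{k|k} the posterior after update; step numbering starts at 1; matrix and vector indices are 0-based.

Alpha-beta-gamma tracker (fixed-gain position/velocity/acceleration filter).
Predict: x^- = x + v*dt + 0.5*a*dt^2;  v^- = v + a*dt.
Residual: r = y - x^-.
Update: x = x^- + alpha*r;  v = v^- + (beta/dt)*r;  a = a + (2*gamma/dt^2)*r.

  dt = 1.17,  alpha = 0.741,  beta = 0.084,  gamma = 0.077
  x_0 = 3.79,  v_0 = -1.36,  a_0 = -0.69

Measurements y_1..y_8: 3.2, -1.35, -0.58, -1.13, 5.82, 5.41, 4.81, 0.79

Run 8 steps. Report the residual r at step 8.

step 1: x_pred=1.7265  r=1.4735  x^+=2.8184  v^+=-2.0615  a^+=-0.5242
step 2: x_pred=0.0476  r=-1.3976  x^+=-0.9880  v^+=-2.7752  a^+=-0.6815
step 3: x_pred=-4.7014  r=4.1214  x^+=-1.6475  v^+=-3.2766  a^+=-0.2178
step 4: x_pred=-5.6302  r=4.5002  x^+=-2.2955  v^+=-3.2084  a^+=0.2885
step 5: x_pred=-5.8519  r=11.6719  x^+=2.7970  v^+=-2.0329  a^+=1.6015
step 6: x_pred=1.5147  r=3.8953  x^+=4.4011  v^+=0.1206  a^+=2.0398
step 7: x_pred=5.9383  r=-1.1283  x^+=5.1022  v^+=2.4261  a^+=1.9128
step 8: x_pred=9.2500  r=-8.4600  x^+=2.9811  v^+=4.0567  a^+=0.9611

resid = -8.4600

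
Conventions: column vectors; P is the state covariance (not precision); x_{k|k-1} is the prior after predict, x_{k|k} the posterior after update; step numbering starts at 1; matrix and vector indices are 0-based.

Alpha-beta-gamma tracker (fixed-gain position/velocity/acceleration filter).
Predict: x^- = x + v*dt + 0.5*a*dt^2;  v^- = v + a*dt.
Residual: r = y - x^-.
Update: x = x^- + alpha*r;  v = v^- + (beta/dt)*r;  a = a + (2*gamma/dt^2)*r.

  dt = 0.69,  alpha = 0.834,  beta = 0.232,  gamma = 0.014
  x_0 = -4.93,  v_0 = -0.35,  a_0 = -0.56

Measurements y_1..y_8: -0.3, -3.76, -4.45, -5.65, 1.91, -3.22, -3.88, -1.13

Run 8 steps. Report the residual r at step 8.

step 1: x_pred=-5.3048  r=5.0048  x^+=-1.1308  v^+=0.9464  a^+=-0.2657
step 2: x_pred=-0.5410  r=-3.2190  x^+=-3.2257  v^+=-0.3192  a^+=-0.4550
step 3: x_pred=-3.5542  r=-0.8958  x^+=-4.3013  v^+=-0.9344  a^+=-0.5077
step 4: x_pred=-5.0669  r=-0.5831  x^+=-5.5532  v^+=-1.4807  a^+=-0.5419
step 5: x_pred=-6.7039  r=8.6139  x^+=0.4801  v^+=1.0416  a^+=-0.0354
step 6: x_pred=1.1904  r=-4.4104  x^+=-2.4879  v^+=-0.4657  a^+=-0.2947
step 7: x_pred=-2.8794  r=-1.0006  x^+=-3.7139  v^+=-1.0055  a^+=-0.3536
step 8: x_pred=-4.4919  r=3.3619  x^+=-1.6881  v^+=-0.1191  a^+=-0.1559

resid = 3.3619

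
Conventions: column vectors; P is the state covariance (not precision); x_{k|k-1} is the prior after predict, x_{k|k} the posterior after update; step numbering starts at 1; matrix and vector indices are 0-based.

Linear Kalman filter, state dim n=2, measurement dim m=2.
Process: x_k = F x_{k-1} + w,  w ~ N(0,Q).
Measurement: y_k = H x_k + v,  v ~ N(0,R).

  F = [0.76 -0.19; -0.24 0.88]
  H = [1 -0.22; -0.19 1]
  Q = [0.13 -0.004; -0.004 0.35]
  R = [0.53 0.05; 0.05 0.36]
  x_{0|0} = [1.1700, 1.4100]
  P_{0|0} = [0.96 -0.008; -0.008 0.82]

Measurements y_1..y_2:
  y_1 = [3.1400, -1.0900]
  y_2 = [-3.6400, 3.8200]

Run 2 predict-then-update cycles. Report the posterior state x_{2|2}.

x_post = [-0.4036, 2.4225]

step 1: x^-=[0.6213, 0.9600]  P^-=[0.7164 -0.3219; -0.3219 1.0437]  S=[1.4386 -0.6511; -0.6511 1.5519]  K=[0.5106 -0.0809; -0.0755 0.6803]  nu=[2.7299, -1.9320]  x^+=[2.1715, -0.5603]  P^+=[0.2774 0.0491; 0.0491 0.2505]
step 2: x^-=[1.7568, -1.0143]  P^-=[0.2851 -0.0614; -0.0614 0.5392]  S=[0.8682 -0.1867; -0.1867 0.9328]  K=[0.3315 -0.0575; -0.0839 0.5737]  nu=[-5.6200, 5.1681]  x^+=[-0.4036, 2.4225]  P^+=[0.1794 0.0300; 0.0300 0.2080]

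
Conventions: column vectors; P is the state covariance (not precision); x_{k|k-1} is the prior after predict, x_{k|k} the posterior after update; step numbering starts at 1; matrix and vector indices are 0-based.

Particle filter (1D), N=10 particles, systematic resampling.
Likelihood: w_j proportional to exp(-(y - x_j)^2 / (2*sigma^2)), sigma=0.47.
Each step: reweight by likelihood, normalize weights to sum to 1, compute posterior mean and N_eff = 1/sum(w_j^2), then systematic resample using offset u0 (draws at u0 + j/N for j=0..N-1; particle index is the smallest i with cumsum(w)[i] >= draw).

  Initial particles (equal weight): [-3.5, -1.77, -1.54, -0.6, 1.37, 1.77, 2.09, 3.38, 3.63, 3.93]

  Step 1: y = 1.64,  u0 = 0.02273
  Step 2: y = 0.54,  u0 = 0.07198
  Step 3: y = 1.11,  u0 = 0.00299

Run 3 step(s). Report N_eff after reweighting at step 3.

step 1: w=[0.0000, 0.0000, 0.0000, 0.0000, 0.3469, 0.3938, 0.2587, 0.0004, 0.0001, 0.0000]  mean=1.7148  Neff=2.9204  idx=[4, 4, 4, 4, 5, 5, 5, 5, 6, 6]
step 2: w=[0.2146, 0.2146, 0.2146, 0.2146, 0.0332, 0.0332, 0.0332, 0.0332, 0.0044, 0.0044]  mean=1.4296  Neff=5.3026  idx=[0, 0, 1, 1, 2, 2, 3, 3, 4, 7]
step 3: w=[0.1127, 0.1127, 0.1127, 0.1127, 0.1127, 0.1127, 0.1127, 0.1127, 0.0490, 0.0490]  mean=1.4092  Neff=9.3898  idx=[0, 0, 1, 2, 3, 4, 5, 6, 7, 8]

N_eff = 9.3898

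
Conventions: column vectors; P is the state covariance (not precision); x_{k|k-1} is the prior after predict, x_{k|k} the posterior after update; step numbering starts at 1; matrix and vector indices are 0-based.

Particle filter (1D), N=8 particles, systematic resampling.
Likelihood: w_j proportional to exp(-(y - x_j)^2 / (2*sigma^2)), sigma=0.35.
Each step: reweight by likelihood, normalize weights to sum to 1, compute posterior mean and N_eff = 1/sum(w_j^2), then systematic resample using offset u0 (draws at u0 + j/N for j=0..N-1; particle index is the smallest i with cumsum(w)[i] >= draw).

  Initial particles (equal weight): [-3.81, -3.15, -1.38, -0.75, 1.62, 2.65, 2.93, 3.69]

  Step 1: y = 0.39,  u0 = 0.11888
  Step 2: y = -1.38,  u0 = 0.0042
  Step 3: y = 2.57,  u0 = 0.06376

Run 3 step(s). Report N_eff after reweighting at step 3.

step 1: w=[0.0000, 0.0000, 0.0004, 0.7046, 0.2950, 0.0000, 0.0000, 0.0000]  mean=-0.0511  Neff=1.7138  idx=[3, 3, 3, 3, 3, 4, 4, 4]
step 2: w=[0.2000, 0.2000, 0.2000, 0.2000, 0.2000, 0.0000, 0.0000, 0.0000]  mean=-0.7500  Neff=5.0000  idx=[0, 0, 1, 1, 2, 3, 3, 4]
step 3: w=[0.1250, 0.1250, 0.1250, 0.1250, 0.1250, 0.1250, 0.1250, 0.1250]  mean=-0.7500  Neff=8.0000  idx=[0, 1, 2, 3, 4, 5, 6, 7]

N_eff = 8.0000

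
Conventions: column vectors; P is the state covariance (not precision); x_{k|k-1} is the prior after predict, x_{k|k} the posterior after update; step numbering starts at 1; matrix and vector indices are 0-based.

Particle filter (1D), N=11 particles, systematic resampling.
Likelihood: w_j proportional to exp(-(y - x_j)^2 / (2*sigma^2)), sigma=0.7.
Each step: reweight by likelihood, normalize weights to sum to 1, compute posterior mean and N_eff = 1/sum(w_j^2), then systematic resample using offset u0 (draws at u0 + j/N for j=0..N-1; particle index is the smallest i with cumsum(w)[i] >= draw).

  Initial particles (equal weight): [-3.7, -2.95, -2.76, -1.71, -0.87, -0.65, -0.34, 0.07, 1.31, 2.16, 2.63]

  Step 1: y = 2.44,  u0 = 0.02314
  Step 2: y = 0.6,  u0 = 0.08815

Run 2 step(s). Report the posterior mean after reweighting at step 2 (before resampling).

post_mean = 1.5483

step 1: w=[0.0000, 0.0000, 0.0000, 0.0000, 0.0000, 0.0000, 0.0002, 0.0015, 0.1257, 0.4269, 0.4457]  mean=2.2590  Neff=2.5207  idx=[8, 8, 9, 9, 9, 9, 10, 10, 10, 10, 10]
step 2: w=[0.3727, 0.3727, 0.0520, 0.0520, 0.0520, 0.0520, 0.0093, 0.0093, 0.0093, 0.0093, 0.0093]  mean=1.5483  Neff=3.4596  idx=[0, 0, 0, 0, 1, 1, 1, 1, 3, 5, 10]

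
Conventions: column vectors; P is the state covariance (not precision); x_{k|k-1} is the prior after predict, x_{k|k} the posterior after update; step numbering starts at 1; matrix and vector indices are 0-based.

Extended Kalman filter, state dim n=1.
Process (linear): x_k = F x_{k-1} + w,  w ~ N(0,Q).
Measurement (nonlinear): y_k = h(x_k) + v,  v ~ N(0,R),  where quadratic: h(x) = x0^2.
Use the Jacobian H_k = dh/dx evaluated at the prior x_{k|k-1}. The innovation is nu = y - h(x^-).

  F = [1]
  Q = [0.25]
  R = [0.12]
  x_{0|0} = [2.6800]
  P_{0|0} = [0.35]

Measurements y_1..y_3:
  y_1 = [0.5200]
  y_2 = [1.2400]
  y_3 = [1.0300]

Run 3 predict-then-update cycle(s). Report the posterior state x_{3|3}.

step 1: x^-=[2.6800]  P^-=[0.6000]  H_jac=[5.3600]  S=[17.3578]  K=[0.1853]  nu=[-6.6624]  x^+=[1.4456]  P^+=[0.0041]
step 2: x^-=[1.4456]  P^-=[0.2541]  H_jac=[2.8912]  S=[2.2445]  K=[0.3274]  nu=[-0.8498]  x^+=[1.1674]  P^+=[0.0136]
step 3: x^-=[1.1674]  P^-=[0.2636]  H_jac=[2.3348]  S=[1.5569]  K=[0.3953]  nu=[-0.3328]  x^+=[1.0358]  P^+=[0.0203]

x_post = [1.0358]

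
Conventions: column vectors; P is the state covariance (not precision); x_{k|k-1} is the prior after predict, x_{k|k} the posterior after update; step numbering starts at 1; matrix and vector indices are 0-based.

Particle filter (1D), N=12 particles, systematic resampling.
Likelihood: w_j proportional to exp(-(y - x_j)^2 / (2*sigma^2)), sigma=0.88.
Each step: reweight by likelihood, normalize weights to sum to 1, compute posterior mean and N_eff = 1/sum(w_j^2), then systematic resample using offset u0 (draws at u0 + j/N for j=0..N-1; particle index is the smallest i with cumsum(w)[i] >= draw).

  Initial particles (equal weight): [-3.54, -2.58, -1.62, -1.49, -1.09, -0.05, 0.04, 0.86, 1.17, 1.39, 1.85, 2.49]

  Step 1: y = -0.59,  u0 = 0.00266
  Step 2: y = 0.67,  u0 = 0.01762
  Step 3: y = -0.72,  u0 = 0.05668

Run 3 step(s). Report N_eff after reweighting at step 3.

step 1: w=[0.0009, 0.0188, 0.1221, 0.1436, 0.2062, 0.2007, 0.1875, 0.0623, 0.0328, 0.0193, 0.0052, 0.0005]  mean=-0.5610  Neff=6.2803  idx=[1, 2, 3, 3, 4, 4, 5, 5, 5, 6, 6, 7]
step 2: w=[0.0002, 0.0067, 0.0097, 0.0097, 0.0267, 0.0267, 0.1410, 0.1410, 0.1410, 0.1525, 0.1525, 0.1925]  mean=0.0582  Neff=6.9042  idx=[3, 6, 6, 7, 7, 8, 9, 9, 10, 10, 11, 11]
step 3: w=[0.0900, 0.0988, 0.0988, 0.0988, 0.0988, 0.0988, 0.0909, 0.0909, 0.0909, 0.0909, 0.0263, 0.0263]  mean=-0.0989  Neff=10.9535  idx=[0, 1, 2, 3, 4, 4, 5, 6, 7, 8, 9, 10]

N_eff = 10.9535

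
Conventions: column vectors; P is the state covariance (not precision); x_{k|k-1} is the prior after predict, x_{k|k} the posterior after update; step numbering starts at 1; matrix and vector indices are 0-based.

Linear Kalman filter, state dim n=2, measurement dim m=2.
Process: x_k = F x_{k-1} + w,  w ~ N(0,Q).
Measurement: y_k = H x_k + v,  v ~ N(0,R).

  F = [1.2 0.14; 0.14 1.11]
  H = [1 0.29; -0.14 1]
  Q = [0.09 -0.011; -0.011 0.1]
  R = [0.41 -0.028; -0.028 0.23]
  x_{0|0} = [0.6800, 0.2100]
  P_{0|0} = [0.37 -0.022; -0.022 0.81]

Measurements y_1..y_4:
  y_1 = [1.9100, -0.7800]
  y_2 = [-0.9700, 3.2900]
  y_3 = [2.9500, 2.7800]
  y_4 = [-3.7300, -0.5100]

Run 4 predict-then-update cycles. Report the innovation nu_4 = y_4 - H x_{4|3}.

step 1: x^-=[0.8454, 0.3283]  P^-=[0.6313 0.1473; 0.1473 1.0984]  S=[1.2191 0.3435; 0.3435 1.2995]  K=[0.5836 -0.1089; 0.1604 0.7870]  nu=[0.9694, -0.9899]  x^+=[1.5189, -0.2953]  P^+=[0.2444 -0.0072; -0.0072 0.1755]
step 2: x^-=[1.7813, -0.1151]  P^-=[0.4429 0.0476; 0.0476 0.3188]  S=[0.9074 0.0481; 0.0481 0.5441]  K=[0.5072 -0.0713; 0.1245 0.5626]  nu=[-2.7180, 3.6545]  x^+=[0.1424, 1.6024]  P^+=[0.2103 -0.0012; -0.0012 0.1257]
step 3: x^-=[0.3952, 1.7986]  P^-=[0.3949 0.0423; 0.0423 0.2587]  S=[0.8512 0.0323; 0.0323 0.4846]  K=[0.4806 -0.0588; 0.1183 0.5137]  nu=[2.0332, 1.0367]  x^+=[1.3113, 2.5718]  P^+=[0.1984 0.0008; 0.0008 0.1150]
step 4: x^-=[1.9336, 3.0383]  P^-=[0.3783 0.0413; 0.0413 0.2458]  S=[0.8329 0.0299; 0.0299 0.4716]  K=[0.4705 -0.0546; 0.1171 0.5014]  nu=[-6.5447, -3.2776]  x^+=[-0.9668, 0.6283]  P^+=[0.1940 0.0014; 0.0014 0.1123]

innov = [-6.5447, -3.2776]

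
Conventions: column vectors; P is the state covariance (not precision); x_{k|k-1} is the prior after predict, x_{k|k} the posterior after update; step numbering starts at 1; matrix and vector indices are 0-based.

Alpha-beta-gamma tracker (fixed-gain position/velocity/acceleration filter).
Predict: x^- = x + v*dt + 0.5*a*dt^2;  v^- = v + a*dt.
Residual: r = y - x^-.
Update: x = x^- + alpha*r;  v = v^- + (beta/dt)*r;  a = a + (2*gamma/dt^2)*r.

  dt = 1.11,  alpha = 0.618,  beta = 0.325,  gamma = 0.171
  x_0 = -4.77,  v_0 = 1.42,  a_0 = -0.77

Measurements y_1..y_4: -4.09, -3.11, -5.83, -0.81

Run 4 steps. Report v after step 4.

step 1: x_pred=-3.6682  r=-0.4218  x^+=-3.9289  v^+=0.4418  a^+=-0.8871
step 2: x_pred=-3.9850  r=0.8750  x^+=-3.4442  v^+=-0.2867  a^+=-0.6442
step 3: x_pred=-4.1593  r=-1.6707  x^+=-5.1918  v^+=-1.4909  a^+=-1.1080
step 4: x_pred=-7.5293  r=6.7193  x^+=-3.3768  v^+=-0.7534  a^+=0.7572

v_post = -0.7534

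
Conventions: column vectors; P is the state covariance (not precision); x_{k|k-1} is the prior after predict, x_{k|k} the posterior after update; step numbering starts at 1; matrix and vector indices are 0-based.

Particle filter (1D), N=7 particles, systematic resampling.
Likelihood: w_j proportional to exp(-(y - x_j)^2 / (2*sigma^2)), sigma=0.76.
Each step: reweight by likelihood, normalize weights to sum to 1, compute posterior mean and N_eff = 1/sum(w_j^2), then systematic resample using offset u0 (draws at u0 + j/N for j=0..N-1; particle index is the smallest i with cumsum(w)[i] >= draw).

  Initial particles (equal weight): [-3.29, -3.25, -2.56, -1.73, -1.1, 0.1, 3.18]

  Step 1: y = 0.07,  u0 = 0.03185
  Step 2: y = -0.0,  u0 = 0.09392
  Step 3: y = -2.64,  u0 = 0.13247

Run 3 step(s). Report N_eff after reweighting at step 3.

N_eff = 7.0000

step 1: w=[0.0000, 0.0001, 0.0018, 0.0442, 0.2234, 0.7302, 0.0002]  mean=-0.2537  Neff=1.7090  idx=[3, 4, 5, 5, 5, 5, 5]
step 2: w=[0.0139, 0.0652, 0.1842, 0.1842, 0.1842, 0.1842, 0.1842]  mean=-0.0037  Neff=5.7454  idx=[2, 2, 3, 4, 5, 5, 6]
step 3: w=[0.1429, 0.1429, 0.1429, 0.1429, 0.1429, 0.1429, 0.1429]  mean=0.1000  Neff=7.0000  idx=[0, 1, 2, 3, 4, 5, 6]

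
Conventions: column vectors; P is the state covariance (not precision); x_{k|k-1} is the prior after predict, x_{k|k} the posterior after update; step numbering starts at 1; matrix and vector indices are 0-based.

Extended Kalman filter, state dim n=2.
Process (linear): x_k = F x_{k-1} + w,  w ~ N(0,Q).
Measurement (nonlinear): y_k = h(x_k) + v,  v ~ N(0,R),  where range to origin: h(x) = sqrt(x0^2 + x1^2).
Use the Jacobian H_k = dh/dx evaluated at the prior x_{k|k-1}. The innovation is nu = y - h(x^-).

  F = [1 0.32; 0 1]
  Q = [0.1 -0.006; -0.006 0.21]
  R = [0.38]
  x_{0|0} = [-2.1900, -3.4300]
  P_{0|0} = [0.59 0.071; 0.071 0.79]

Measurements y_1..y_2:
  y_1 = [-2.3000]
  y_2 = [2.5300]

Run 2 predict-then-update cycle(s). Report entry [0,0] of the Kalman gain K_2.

step 1: x^-=[-3.2876, -3.4300]  P^-=[0.8163 0.3178; 0.3178 1.0000]  H_jac=[-0.6920 -0.7219]  S=[1.6096]  K=[-0.4935; -0.5851]  nu=[-7.0511]  x^+=[0.1920, 0.6960]  P^+=[0.4244 -0.1470; -0.1470 0.4489]
step 2: x^-=[0.4147, 0.6960]  P^-=[0.4763 -0.0093; -0.0093 0.6589]  H_jac=[0.5119 0.8590]  S=[0.9828]  K=[0.2399; 0.5710]  nu=[1.7198]  x^+=[0.8273, 1.6780]  P^+=[0.4197 -0.1440; -0.1440 0.3384]

K[0,0] = 0.2399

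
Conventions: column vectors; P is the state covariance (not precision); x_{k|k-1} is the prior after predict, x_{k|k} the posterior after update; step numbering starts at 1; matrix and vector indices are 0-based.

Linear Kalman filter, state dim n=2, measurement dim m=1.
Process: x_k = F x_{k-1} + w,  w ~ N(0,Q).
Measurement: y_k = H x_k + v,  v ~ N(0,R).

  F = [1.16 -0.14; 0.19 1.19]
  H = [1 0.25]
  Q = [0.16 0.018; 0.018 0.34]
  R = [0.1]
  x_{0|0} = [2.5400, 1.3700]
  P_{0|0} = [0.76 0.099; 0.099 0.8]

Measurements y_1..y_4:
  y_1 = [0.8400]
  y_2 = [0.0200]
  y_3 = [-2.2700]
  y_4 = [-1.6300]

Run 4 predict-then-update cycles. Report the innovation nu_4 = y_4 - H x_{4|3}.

innov = [0.9289]

step 1: x^-=[2.7546, 2.1129]  P^-=[1.1662 0.1863; 0.1863 1.5451]  S=[1.4559]  K=[0.8330; 0.3932]  nu=[-2.4428]  x^+=[0.7197, 1.1523]  P^+=[0.1560 -0.2907; -0.2907 1.3199]
step 2: x^-=[0.6736, 1.5079]  P^-=[0.4901 -0.5610; -0.5610 2.0834]  S=[0.4398]  K=[0.7955; -0.0914]  nu=[-1.0305]  x^+=[-0.1462, 1.6021]  P^+=[0.2118 -0.5291; -0.5291 2.0797]
step 3: x^-=[-0.3939, 1.8787]  P^-=[0.6576 -0.9980; -0.9980 3.0535]  S=[0.4494]  K=[0.9080; -0.5221]  nu=[-2.3458]  x^+=[-2.5239, 3.1035]  P^+=[0.2870 -0.7849; -0.7849 2.9309]
step 4: x^-=[-3.3623, 3.2136]  P^-=[0.8586 -1.4697; -1.4697 4.1459]  S=[0.4829]  K=[1.0172; -0.8971]  nu=[0.9289]  x^+=[-2.4174, 2.3803]  P^+=[0.3590 -1.0290; -1.0290 3.7573]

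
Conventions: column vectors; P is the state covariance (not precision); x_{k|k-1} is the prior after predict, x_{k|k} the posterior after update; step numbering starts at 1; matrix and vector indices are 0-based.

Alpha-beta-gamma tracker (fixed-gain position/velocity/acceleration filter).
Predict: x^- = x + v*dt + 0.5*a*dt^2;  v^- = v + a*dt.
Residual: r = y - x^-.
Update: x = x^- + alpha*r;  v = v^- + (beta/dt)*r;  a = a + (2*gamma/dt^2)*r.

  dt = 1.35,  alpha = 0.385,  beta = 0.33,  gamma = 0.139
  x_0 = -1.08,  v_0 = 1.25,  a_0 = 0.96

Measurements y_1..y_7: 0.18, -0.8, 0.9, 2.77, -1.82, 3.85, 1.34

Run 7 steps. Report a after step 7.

a_post = 0.7111

step 1: x_pred=1.4823  r=-1.3023  x^+=0.9809  v^+=2.2277  a^+=0.7614
step 2: x_pred=4.6820  r=-5.4820  x^+=2.5715  v^+=1.9154  a^+=-0.0749
step 3: x_pred=5.0891  r=-4.1891  x^+=3.4763  v^+=0.7904  a^+=-0.7139
step 4: x_pred=3.8928  r=-1.1228  x^+=3.4605  v^+=-0.4478  a^+=-0.8851
step 5: x_pred=2.0494  r=-3.8694  x^+=0.5597  v^+=-2.5886  a^+=-1.4754
step 6: x_pred=-4.2793  r=8.1293  x^+=-1.1495  v^+=-2.5931  a^+=-0.2353
step 7: x_pred=-4.8647  r=6.2047  x^+=-2.4759  v^+=-1.3941  a^+=0.7111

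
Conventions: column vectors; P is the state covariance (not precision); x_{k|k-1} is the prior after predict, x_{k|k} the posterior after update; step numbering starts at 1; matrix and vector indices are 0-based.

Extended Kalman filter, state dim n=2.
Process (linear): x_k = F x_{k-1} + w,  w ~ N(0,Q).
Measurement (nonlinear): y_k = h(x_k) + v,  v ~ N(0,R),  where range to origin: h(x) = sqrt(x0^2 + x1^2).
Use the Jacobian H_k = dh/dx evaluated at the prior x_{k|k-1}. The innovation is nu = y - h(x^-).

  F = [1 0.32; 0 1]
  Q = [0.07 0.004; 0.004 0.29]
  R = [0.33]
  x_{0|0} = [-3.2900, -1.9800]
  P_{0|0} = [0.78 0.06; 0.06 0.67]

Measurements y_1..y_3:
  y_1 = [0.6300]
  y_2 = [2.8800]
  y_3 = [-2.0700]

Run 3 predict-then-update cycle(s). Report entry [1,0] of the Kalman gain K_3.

K[1,0] = -0.6558

step 1: x^-=[-3.9236, -1.9800]  P^-=[0.9570 0.2784; 0.2784 0.9600]  H_jac=[-0.8928 -0.4505]  S=[1.5116]  K=[-0.6482; -0.4506]  nu=[-3.7649]  x^+=[-1.4832, -0.2837]  P^+=[0.3219 -0.1631; -0.1631 0.6531]
step 2: x^-=[-1.5740, -0.2837]  P^-=[0.3544 0.0499; 0.0499 0.9431]  H_jac=[-0.9841 -0.1774]  S=[0.7204]  K=[-0.4965; -0.3005]  nu=[1.2807]  x^+=[-2.2098, -0.6685]  P^+=[0.1768 -0.0575; -0.0575 0.8781]
step 3: x^-=[-2.4237, -0.6685]  P^-=[0.3000 0.2275; 0.2275 1.1681]  H_jac=[-0.9640 -0.2659]  S=[0.8079]  K=[-0.4328; -0.6558]  nu=[-4.5842]  x^+=[-0.4399, 2.3380]  P^+=[0.1486 -0.0018; -0.0018 0.8206]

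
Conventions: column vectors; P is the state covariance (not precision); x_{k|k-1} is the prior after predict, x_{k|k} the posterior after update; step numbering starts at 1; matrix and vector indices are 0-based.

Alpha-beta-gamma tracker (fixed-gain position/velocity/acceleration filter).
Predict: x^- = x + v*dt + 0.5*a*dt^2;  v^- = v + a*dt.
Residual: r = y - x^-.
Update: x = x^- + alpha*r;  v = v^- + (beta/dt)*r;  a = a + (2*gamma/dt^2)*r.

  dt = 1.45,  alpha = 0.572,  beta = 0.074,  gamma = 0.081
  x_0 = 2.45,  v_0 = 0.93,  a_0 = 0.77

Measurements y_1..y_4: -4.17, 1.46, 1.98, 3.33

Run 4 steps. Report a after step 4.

step 1: x_pred=4.6080  r=-8.7780  x^+=-0.4130  v^+=1.5985  a^+=0.0936
step 2: x_pred=2.0033  r=-0.5433  x^+=1.6925  v^+=1.7066  a^+=0.0518
step 3: x_pred=4.2215  r=-2.2415  x^+=2.9394  v^+=1.6673  a^+=-0.1209
step 4: x_pred=5.2298  r=-1.8998  x^+=4.1431  v^+=1.3950  a^+=-0.2673

a_post = -0.2673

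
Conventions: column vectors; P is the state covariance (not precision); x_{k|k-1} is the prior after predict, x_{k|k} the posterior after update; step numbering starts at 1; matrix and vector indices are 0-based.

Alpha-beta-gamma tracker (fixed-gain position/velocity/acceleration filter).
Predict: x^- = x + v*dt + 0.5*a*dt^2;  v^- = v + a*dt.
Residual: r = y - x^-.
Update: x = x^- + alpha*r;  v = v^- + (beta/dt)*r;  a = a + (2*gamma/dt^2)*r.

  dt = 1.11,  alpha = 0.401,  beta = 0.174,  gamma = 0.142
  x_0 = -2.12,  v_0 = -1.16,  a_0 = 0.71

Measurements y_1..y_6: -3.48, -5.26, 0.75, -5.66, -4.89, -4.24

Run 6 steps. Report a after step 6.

step 1: x_pred=-2.9702  r=-0.5098  x^+=-3.1746  v^+=-0.4518  a^+=0.5925
step 2: x_pred=-3.3111  r=-1.9489  x^+=-4.0926  v^+=-0.0996  a^+=0.1433
step 3: x_pred=-4.1150  r=4.8650  x^+=-2.1641  v^+=0.8220  a^+=1.2647
step 4: x_pred=-0.4726  r=-5.1874  x^+=-2.5527  v^+=1.4126  a^+=0.0690
step 5: x_pred=-0.9423  r=-3.9477  x^+=-2.5253  v^+=0.8703  a^+=-0.8410
step 6: x_pred=-2.0773  r=-2.1627  x^+=-2.9446  v^+=-0.4022  a^+=-1.3395

a_post = -1.3395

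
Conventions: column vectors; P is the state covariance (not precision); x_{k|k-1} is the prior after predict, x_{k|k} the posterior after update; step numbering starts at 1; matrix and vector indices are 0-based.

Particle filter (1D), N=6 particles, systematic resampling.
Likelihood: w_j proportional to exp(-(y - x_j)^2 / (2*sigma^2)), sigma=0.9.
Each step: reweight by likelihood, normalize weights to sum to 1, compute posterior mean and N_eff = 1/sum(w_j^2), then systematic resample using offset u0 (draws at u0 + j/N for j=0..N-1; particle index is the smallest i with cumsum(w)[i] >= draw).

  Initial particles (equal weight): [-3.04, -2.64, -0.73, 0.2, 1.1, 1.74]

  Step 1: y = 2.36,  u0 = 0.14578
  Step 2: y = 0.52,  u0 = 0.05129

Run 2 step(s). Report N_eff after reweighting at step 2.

N_eff = 5.3012

step 1: w=[0.0000, 0.0000, 0.0023, 0.0459, 0.3069, 0.6450]  mean=1.4673  Neff=1.9521  idx=[4, 4, 5, 5, 5, 5]
step 2: w=[0.2522, 0.2522, 0.1239, 0.1239, 0.1239, 0.1239]  mean=1.4171  Neff=5.3012  idx=[0, 0, 1, 2, 3, 5]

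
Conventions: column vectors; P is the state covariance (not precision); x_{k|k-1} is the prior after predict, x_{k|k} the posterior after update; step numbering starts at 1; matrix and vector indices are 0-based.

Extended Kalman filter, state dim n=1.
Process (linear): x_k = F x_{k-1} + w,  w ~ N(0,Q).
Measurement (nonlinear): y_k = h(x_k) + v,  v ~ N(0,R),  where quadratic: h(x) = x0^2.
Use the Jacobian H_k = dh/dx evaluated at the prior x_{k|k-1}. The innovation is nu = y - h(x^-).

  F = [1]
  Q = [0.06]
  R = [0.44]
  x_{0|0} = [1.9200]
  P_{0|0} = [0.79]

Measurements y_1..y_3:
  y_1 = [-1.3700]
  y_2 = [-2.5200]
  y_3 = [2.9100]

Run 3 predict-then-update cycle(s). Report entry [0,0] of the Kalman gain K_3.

step 1: x^-=[1.9200]  P^-=[0.8500]  H_jac=[3.8400]  S=[12.9738]  K=[0.2516]  nu=[-5.0564]  x^+=[0.6479]  P^+=[0.0288]
step 2: x^-=[0.6479]  P^-=[0.0888]  H_jac=[1.2958]  S=[0.5891]  K=[0.1954]  nu=[-2.9398]  x^+=[0.0736]  P^+=[0.0663]
step 3: x^-=[0.0736]  P^-=[0.1263]  H_jac=[0.1471]  S=[0.4427]  K=[0.0420]  nu=[2.9046]  x^+=[0.1955]  P^+=[0.1256]

K[0,0] = 0.0420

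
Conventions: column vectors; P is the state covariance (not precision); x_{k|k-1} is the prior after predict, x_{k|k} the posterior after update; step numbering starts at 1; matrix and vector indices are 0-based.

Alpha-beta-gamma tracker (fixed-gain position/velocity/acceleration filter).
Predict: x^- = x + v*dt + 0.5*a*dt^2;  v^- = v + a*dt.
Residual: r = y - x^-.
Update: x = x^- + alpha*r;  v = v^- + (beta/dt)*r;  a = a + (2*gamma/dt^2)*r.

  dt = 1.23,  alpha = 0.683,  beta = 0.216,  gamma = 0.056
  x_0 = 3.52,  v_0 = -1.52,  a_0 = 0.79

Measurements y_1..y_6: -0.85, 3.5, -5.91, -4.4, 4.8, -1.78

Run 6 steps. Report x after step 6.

step 1: x_pred=2.2480  r=-3.0980  x^+=0.1321  v^+=-1.0923  a^+=0.5607
step 2: x_pred=-0.7874  r=4.2874  x^+=2.1409  v^+=0.3502  a^+=0.8781
step 3: x_pred=3.2358  r=-9.1458  x^+=-3.0108  v^+=-0.1759  a^+=0.2010
step 4: x_pred=-3.0751  r=-1.3249  x^+=-3.9800  v^+=-0.1614  a^+=0.1029
step 5: x_pred=-4.1006  r=8.9006  x^+=1.9785  v^+=1.5283  a^+=0.7618
step 6: x_pred=4.4345  r=-6.2145  x^+=0.1900  v^+=1.3740  a^+=0.3018

x_post = 0.1900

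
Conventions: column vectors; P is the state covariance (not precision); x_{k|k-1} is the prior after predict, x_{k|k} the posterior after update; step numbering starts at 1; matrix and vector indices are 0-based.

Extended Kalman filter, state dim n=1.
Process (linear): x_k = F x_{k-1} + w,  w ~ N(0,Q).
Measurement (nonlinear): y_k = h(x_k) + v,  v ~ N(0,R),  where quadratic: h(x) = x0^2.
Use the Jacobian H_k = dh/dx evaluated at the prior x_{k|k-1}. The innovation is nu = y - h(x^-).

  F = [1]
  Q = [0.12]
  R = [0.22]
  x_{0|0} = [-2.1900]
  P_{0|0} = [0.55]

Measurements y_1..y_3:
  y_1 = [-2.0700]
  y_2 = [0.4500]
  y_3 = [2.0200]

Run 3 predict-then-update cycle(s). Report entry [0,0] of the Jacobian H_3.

H_jac[0,0] = -1.3200

step 1: x^-=[-2.1900]  P^-=[0.6700]  H_jac=[-4.3800]  S=[13.0735]  K=[-0.2245]  nu=[-6.8661]  x^+=[-0.6488]  P^+=[0.0113]
step 2: x^-=[-0.6488]  P^-=[0.1313]  H_jac=[-1.2976]  S=[0.4410]  K=[-0.3862]  nu=[0.0291]  x^+=[-0.6600]  P^+=[0.0655]
step 3: x^-=[-0.6600]  P^-=[0.1855]  H_jac=[-1.3200]  S=[0.5432]  K=[-0.4507]  nu=[1.5844]  x^+=[-1.3742]  P^+=[0.0751]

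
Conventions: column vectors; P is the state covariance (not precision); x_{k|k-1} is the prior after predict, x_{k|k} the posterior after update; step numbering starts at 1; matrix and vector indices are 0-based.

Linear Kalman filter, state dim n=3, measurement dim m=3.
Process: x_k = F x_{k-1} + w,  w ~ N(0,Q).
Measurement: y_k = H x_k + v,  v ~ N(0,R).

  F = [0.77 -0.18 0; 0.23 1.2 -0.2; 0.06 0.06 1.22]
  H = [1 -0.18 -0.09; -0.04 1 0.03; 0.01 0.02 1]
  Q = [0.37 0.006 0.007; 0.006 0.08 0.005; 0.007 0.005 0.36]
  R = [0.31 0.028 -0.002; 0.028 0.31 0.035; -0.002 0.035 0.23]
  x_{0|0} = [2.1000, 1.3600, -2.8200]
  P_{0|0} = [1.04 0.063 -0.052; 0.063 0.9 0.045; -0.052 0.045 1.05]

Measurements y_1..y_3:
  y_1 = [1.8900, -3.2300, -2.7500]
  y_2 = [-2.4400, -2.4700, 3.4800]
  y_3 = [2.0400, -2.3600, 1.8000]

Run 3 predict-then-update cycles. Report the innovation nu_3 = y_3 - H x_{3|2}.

innov = [2.0176, 0.7746, -0.2126]

step 1: x^-=[1.3722, 2.6790, -3.2328]  P^-=[0.9983 0.0610 -0.0112; 0.0610 1.4910 -0.1153; -0.0112 -0.1153 1.9292]  S=[1.3486 -0.2134 -0.1601; -0.2134 1.7925 0.0080; -0.1601 0.0080 2.1551]  K=[0.7555 0.1013 0.0558; -0.0205 0.8262 -0.0439; -0.0217 -0.0383 0.8926]  nu=[0.7091, -5.7571, 0.4155]  x^+=[1.3480, -2.1105, -2.6567]  P^+=[0.2495 0.0642 0.0111; 0.0642 0.2562 0.0131; 0.0111 0.0131 0.2036]
step 2: x^-=[1.4178, -1.6912, -3.2870]  P^-=[0.5084 0.0502 0.0256; 0.0502 0.4984 0.0047; 0.0256 0.0047 0.6689]  S=[0.8175 -0.0328 -0.0333; -0.0328 0.8060 0.0690; -0.0333 0.0690 0.8999]  K=[0.6126 0.0584 0.0534; -0.0253 0.6177 -0.0314; -0.0144 -0.0350 0.7459]  nu=[-4.4581, -0.6234, 6.7866]  x^+=[-0.9875, -2.1770, 1.8610]  P^+=[0.2004 0.0448 0.0102; 0.0448 0.1912 0.0102; 0.0102 0.0102 0.1700]
step 3: x^-=[-0.3685, -3.2117, 2.0806]  P^-=[0.4826 0.0386 0.0231; 0.0386 0.3916 0.0014; 0.0231 0.0014 0.6178]  S=[0.7923 -0.0240 -0.0306; -0.0240 0.6999 0.0620; -0.0306 0.0620 0.8486]  K=[0.6011 0.0445 0.0523; -0.0247 0.5592 -0.0304; -0.0142 -0.0381 0.7307]  nu=[2.0176, 0.7746, -0.2126]  x^+=[0.8676, -2.8219, 1.8670]  P^+=[0.1955 0.0400 0.0096; 0.0400 0.1729 0.0088; 0.0096 0.0088 0.1665]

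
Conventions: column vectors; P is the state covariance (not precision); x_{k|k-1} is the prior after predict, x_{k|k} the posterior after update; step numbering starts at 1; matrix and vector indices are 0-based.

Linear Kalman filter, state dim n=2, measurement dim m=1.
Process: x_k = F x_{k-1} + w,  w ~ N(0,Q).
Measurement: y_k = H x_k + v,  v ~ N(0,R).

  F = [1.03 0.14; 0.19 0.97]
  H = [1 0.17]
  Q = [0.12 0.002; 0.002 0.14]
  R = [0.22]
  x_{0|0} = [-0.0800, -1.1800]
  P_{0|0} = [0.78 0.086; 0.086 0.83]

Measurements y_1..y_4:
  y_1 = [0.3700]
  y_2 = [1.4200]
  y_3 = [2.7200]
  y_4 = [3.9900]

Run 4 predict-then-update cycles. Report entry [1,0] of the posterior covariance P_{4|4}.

step 1: x^-=[-0.2476, -1.1598]  P^-=[0.9886 0.3556; 0.3556 0.9808]  S=[1.3578]  K=[0.7726; 0.3847]  nu=[0.8148]  x^+=[0.3819, -0.8464]  P^+=[0.1781 -0.0480; -0.0480 0.7799]
step 2: x^-=[0.2748, -0.7484]  P^-=[0.3104 0.0936; 0.0936 0.8626]  S=[0.5872]  K=[0.5558; 0.4091]  nu=[1.2724]  x^+=[0.9820, -0.2279]  P^+=[0.1291 -0.0399; -0.0399 0.7643]
step 3: x^-=[0.9796, -0.0345]  P^-=[0.2604 0.0901; 0.0901 0.8491]  S=[0.5356]  K=[0.5148; 0.4377]  nu=[1.7463]  x^+=[1.8785, 0.7300]  P^+=[0.1185 -0.0306; -0.0306 0.7464]
step 4: x^-=[2.0371, 1.0650]  P^-=[0.2515 0.0952; 0.0952 0.8353]  S=[0.5280]  K=[0.5069; 0.4492]  nu=[1.7719]  x^+=[2.9353, 1.8609]  P^+=[0.1158 -0.0251; -0.0251 0.7288]

P_post[1,0] = -0.0251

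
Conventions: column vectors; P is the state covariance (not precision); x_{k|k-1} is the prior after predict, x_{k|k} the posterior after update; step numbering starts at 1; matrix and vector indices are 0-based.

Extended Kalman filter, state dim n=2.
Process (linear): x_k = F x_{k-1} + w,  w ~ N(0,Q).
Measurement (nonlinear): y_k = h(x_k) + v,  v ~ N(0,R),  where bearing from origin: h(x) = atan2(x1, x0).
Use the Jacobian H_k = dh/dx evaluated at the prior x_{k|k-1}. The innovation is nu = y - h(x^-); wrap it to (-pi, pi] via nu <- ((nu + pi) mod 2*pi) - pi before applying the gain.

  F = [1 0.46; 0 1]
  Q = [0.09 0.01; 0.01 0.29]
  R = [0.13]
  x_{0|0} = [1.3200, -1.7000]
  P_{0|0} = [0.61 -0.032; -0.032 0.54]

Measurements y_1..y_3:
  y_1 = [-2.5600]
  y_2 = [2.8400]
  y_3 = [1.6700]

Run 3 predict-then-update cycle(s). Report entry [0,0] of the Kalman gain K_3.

step 1: x^-=[0.5380, -1.7000]  P^-=[0.7848 0.2264; 0.2264 0.8300]  H_jac=[0.5347 0.1692]  S=[0.4191]  K=[1.0927; 0.6239]  nu=[-1.2957]  x^+=[-0.8778, -2.5084]  P^+=[0.2844 -0.0593; -0.0593 0.6668]
step 2: x^-=[-2.0317, -2.5084]  P^-=[0.4610 0.2574; 0.2574 0.9568]  H_jac=[0.2407 -0.1950]  S=[0.1689]  K=[0.3598; -0.7376]  nu=[-1.1916]  x^+=[-2.4604, -1.6295]  P^+=[0.4391 0.3022; 0.3022 0.8649]
step 3: x^-=[-3.2100, -1.6295]  P^-=[0.9902 0.7101; 0.7101 1.1549]  H_jac=[0.1257 -0.2477]  S=[0.1723]  K=[-0.2983; -1.1422]  nu=[-1.9413]  x^+=[-2.6310, 0.5879]  P^+=[0.9748 0.6514; 0.6514 0.9302]

K[0,0] = -0.2983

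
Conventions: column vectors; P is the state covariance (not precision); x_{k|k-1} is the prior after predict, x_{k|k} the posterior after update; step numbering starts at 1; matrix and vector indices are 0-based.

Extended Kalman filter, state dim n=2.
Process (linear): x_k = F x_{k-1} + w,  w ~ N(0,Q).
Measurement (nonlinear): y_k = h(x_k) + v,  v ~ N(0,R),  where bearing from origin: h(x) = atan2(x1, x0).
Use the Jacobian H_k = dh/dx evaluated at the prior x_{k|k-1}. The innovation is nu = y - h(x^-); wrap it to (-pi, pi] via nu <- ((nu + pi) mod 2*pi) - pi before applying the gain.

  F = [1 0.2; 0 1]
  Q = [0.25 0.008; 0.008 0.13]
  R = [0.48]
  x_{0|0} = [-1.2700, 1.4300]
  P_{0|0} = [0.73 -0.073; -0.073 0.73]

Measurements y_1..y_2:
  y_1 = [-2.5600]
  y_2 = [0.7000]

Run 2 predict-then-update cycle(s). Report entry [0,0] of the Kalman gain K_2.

K[0,0] = -0.3087

step 1: x^-=[-0.9840, 1.4300]  P^-=[0.9800 0.0810; 0.0810 0.8600]  H_jac=[-0.4746 -0.3266]  S=[0.8176]  K=[-0.6012; -0.3905]  nu=[1.5497]  x^+=[-1.9157, 0.8248]  P^+=[0.6845 -0.1110; -0.1110 0.7353]
step 2: x^-=[-1.7508, 0.8248]  P^-=[0.9195 0.0441; 0.0441 0.8653]  H_jac=[-0.2202 -0.4674]  S=[0.7227]  K=[-0.3087; -0.5731]  nu=[-2.0013]  x^+=[-1.1330, 1.9717]  P^+=[0.8506 -0.0838; -0.0838 0.6279]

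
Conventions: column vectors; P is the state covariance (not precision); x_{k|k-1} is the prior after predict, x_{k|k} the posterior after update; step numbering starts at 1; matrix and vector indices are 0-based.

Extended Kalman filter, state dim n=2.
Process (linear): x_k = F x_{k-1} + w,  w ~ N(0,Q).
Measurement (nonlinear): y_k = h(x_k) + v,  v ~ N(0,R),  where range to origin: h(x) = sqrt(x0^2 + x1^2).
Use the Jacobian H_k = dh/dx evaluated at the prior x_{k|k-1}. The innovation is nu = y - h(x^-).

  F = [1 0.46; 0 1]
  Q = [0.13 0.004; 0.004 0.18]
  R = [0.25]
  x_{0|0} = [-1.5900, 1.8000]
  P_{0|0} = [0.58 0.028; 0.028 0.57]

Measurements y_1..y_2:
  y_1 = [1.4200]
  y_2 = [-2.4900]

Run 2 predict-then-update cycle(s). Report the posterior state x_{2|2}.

x_post = [-2.4099, -1.2536]

step 1: x^-=[-0.7620, 1.8000]  P^-=[0.8564 0.2942; 0.2942 0.7500]  H_jac=[-0.3898 0.9209]  S=[0.8049]  K=[-0.0782; 0.7156]  nu=[-0.5346]  x^+=[-0.7202, 1.4174]  P^+=[0.8515 0.3392; 0.3392 0.3379]
step 2: x^-=[-0.0682, 1.4174]  P^-=[1.3650 0.4986; 0.4986 0.5179]  H_jac=[-0.0480 0.9988]  S=[0.7220]  K=[0.5990; 0.6833]  nu=[-3.9091]  x^+=[-2.4099, -1.2536]  P^+=[1.1060 0.2031; 0.2031 0.1808]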